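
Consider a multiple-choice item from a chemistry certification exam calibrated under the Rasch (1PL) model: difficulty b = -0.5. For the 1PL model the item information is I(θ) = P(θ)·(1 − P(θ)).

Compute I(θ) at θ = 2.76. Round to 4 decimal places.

0.0356

P = 1/(1+e^{-3.2600}) = 0.9630
P(1−P) = 0.9630 × 0.0370 = 0.0356
I = P(1−P) = 0.03560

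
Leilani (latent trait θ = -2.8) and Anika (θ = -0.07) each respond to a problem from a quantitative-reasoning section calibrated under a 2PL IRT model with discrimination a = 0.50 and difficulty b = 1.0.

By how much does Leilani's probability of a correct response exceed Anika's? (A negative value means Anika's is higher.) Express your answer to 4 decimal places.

-0.2392

P(θ) = 1 / (1 + exp(−a(θ − b)))
P(Leilani) = 0.1301  [exponent -1.9000]
P(Anika) = 0.3694  [exponent -0.5350]
Difference = 0.1301 − 0.3694 = -0.2392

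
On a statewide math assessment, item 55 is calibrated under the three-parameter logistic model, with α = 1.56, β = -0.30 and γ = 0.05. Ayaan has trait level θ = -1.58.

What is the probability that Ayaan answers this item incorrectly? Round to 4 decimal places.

P(θ) = γ + (1 − γ) · 1 / (1 + exp(−α(θ − β)))
Exponent: 1.56 × (-1.58 − (-0.30)) = -1.9968
1/(1 + e^{1.9968}) = 0.1195
P = 0.05 + 0.95 × 0.1195 = 0.1636
P(incorrect) = 1 − 0.1636 = 0.8364

0.8364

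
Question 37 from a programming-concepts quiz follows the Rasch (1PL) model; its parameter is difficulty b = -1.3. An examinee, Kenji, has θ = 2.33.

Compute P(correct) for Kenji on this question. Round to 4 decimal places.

P(θ) = 1 / (1 + exp(−(θ − b)))
Exponent: (2.33 − (-1.3)) = 3.6300
1/(1 + e^{-3.6300}) = 0.9742
P = 0.9742

0.9742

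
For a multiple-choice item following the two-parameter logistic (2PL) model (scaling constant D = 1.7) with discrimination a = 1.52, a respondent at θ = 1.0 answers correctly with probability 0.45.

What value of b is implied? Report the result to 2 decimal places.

P(θ) = 1 / (1 + exp(−D·a(θ − b)))
logit(0.45) = ln(0.45/0.55) = -0.2007
b = θ − logit/(1.7·a) = 1.0 − (-0.2007)/2.5840 = 1.0777

1.08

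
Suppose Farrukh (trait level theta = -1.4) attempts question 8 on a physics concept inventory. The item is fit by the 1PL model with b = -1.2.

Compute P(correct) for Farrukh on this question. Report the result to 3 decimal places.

0.450

P(theta) = 1 / (1 + exp(−(theta − b)))
Exponent: (-1.4 − (-1.2)) = -0.2000
1/(1 + e^{0.2000}) = 0.4502
P = 0.4502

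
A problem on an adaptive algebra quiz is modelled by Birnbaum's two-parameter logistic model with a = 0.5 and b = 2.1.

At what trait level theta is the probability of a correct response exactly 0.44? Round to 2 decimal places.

1.62

P(theta) = 1 / (1 + exp(−a(theta − b)))
logit = ln(0.4400/0.5600) = -0.2412
theta = b + logit/(a) = 2.1 + (-0.2412)/0.5000 = 1.6177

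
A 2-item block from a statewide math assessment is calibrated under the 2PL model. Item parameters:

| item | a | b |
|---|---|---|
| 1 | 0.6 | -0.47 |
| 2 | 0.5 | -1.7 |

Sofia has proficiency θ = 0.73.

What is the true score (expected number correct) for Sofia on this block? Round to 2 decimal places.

P(θ) = 1 / (1 + exp(−a(θ − b)))
P_1 = 1/(1+e^{-0.7200}) = 0.6726
P_2 = 1/(1+e^{-1.2150}) = 0.7712
E[score] = 0.6726 + 0.7712 = 1.4438

1.44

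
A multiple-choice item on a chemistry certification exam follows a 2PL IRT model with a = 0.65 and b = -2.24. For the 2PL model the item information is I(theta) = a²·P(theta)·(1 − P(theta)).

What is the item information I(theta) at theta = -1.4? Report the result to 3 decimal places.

0.098

P = 1/(1+e^{-0.5460}) = 0.6332
P(1−P) = 0.6332 × 0.3668 = 0.2323
I = a² × P(1−P) = 0.65² × 0.2323 = 0.09813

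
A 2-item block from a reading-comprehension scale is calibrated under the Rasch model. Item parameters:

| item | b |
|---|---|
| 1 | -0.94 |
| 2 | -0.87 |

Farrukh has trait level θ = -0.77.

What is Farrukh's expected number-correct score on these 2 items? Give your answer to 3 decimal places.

1.067

P(θ) = 1 / (1 + exp(−(θ − b)))
P_1 = 1/(1+e^{-0.1700}) = 0.5424
P_2 = 1/(1+e^{-0.1000}) = 0.5250
E[score] = 0.5424 + 0.5250 = 1.0674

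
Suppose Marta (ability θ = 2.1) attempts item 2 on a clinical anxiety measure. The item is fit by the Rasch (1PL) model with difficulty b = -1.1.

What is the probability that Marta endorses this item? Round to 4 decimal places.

P(θ) = 1 / (1 + exp(−(θ − b)))
Exponent: (2.1 − (-1.1)) = 3.2000
1/(1 + e^{-3.2000}) = 0.9608
P = 0.9608

0.9608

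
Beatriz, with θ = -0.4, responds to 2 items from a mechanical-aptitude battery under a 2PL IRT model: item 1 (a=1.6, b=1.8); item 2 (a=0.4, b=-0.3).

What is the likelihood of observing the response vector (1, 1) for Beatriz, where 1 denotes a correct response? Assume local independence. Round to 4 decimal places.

0.0141

P(θ) = 1 / (1 + exp(−a(θ − b)))
P_1 = 1/(1+e^{3.5200}) = 0.0287
P_2 = 1/(1+e^{0.0400}) = 0.4900
L = P_1 × P_2 = 0.0287 × 0.4900 = 0.01409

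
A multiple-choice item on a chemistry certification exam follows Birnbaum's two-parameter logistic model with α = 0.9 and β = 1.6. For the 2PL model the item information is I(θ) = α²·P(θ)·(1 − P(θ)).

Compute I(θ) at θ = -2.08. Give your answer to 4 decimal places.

P = 1/(1+e^{3.3120}) = 0.0352
P(1−P) = 0.0352 × 0.9648 = 0.0339
I = α² × P(1−P) = 0.9² × 0.0339 = 0.02748

0.0275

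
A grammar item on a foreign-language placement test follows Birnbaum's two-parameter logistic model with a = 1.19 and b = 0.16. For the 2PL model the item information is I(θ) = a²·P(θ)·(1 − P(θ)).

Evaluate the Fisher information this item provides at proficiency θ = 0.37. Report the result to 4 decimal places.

0.3486

P = 1/(1+e^{-0.2499}) = 0.5622
P(1−P) = 0.5622 × 0.4378 = 0.2461
I = a² × P(1−P) = 1.19² × 0.2461 = 0.34855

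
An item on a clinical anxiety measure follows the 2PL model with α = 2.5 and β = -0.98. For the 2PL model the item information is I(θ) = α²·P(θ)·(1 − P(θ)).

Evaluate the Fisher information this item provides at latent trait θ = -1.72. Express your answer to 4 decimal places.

0.7338

P = 1/(1+e^{1.8500}) = 0.1359
P(1−P) = 0.1359 × 0.8641 = 0.1174
I = α² × P(1−P) = 2.5² × 0.1174 = 0.73382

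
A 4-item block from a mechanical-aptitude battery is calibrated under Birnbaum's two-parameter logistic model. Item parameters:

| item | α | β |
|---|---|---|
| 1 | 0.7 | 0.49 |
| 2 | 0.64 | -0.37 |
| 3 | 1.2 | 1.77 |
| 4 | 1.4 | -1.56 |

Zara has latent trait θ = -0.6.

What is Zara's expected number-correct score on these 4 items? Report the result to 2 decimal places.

1.63

P(θ) = 1 / (1 + exp(−α(θ − β)))
P_1 = 1/(1+e^{0.7630}) = 0.3180
P_2 = 1/(1+e^{0.1472}) = 0.4633
P_3 = 1/(1+e^{2.8440}) = 0.0550
P_4 = 1/(1+e^{-1.3440}) = 0.7931
E[score] = 0.3180 + 0.4633 + 0.0550 + 0.7931 = 1.6294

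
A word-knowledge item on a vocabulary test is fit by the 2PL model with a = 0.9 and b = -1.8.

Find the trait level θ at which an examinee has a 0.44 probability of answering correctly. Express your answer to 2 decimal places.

P(θ) = 1 / (1 + exp(−a(θ − b)))
logit = ln(0.4400/0.5600) = -0.2412
θ = b + logit/(a) = -1.8 + (-0.2412)/0.9000 = -2.0680

-2.07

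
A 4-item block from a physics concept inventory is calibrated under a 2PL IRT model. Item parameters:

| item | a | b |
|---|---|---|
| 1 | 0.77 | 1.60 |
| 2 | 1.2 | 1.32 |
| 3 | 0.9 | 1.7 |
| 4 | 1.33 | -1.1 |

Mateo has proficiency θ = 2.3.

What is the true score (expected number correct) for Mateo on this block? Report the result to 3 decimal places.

3.017

P(θ) = 1 / (1 + exp(−a(θ − b)))
P_1 = 1/(1+e^{-0.5390}) = 0.6316
P_2 = 1/(1+e^{-1.1760}) = 0.7642
P_3 = 1/(1+e^{-0.5400}) = 0.6318
P_4 = 1/(1+e^{-4.5220}) = 0.9892
E[score] = 0.6316 + 0.7642 + 0.6318 + 0.9892 = 3.0169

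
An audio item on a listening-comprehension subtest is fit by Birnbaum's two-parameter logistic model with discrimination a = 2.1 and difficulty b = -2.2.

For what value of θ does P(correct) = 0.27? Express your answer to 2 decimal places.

P(θ) = 1 / (1 + exp(−a(θ − b)))
logit = ln(0.2700/0.7300) = -0.9946
θ = b + logit/(a) = -2.2 + (-0.9946)/2.1000 = -2.6736

-2.67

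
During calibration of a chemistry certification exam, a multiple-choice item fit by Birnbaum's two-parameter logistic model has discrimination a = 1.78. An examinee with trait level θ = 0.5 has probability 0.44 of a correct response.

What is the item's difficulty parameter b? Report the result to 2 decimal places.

0.64

P(θ) = 1 / (1 + exp(−a(θ − b)))
logit(0.44) = ln(0.44/0.56) = -0.2412
b = θ − logit/(a) = 0.5 − (-0.2412)/1.7800 = 0.6355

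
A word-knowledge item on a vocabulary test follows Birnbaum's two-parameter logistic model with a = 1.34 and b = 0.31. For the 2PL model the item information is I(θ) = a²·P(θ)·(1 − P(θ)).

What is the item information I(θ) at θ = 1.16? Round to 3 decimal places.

P = 1/(1+e^{-1.1390}) = 0.7575
P(1−P) = 0.7575 × 0.2425 = 0.1837
I = a² × P(1−P) = 1.34² × 0.1837 = 0.32984

0.330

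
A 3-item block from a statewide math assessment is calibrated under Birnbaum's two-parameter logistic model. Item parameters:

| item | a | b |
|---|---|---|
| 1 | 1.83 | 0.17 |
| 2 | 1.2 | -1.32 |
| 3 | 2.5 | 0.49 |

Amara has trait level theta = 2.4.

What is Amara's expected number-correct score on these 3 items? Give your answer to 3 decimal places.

2.964

P(theta) = 1 / (1 + exp(−a(theta − b)))
P_1 = 1/(1+e^{-4.0809}) = 0.9834
P_2 = 1/(1+e^{-4.4640}) = 0.9886
P_3 = 1/(1+e^{-4.7750}) = 0.9916
E[score] = 0.9834 + 0.9886 + 0.9916 = 2.9636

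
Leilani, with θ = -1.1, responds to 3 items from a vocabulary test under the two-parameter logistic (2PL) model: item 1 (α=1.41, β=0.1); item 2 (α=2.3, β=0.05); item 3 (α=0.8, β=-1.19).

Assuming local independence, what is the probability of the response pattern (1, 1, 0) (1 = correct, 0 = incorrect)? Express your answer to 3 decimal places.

P(θ) = 1 / (1 + exp(−α(θ − β)))
P_1 = 1/(1+e^{1.6920}) = 0.1555
P_2 = 1/(1+e^{2.6450}) = 0.0663
P_3 = 1/(1+e^{-0.0720}) = 0.5180
L = P_1 × P_2 × (1−P_3) = 0.1555 × 0.0663 × 0.4820 = 0.00497

0.005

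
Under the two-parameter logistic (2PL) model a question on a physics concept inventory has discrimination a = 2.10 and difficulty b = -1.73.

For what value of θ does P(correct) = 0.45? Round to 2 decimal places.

-1.83

P(θ) = 1 / (1 + exp(−a(θ − b)))
logit = ln(0.4500/0.5500) = -0.2007
θ = b + logit/(a) = -1.73 + (-0.2007)/2.1000 = -1.8256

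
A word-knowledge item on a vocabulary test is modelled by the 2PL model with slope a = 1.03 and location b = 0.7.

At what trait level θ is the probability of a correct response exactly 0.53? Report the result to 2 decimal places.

0.82

P(θ) = 1 / (1 + exp(−a(θ − b)))
logit = ln(0.5300/0.4700) = 0.1201
θ = b + logit/(a) = 0.7 + 0.1201/1.0300 = 0.8166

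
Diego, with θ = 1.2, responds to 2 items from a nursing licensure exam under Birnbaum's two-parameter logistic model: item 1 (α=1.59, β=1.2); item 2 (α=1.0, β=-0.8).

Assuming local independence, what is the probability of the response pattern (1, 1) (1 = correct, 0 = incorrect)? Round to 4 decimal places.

P(θ) = 1 / (1 + exp(−α(θ − β)))
P_1 = 1/(1+e^{0.0000}) = 0.5000
P_2 = 1/(1+e^{-2.0000}) = 0.8808
L = P_1 × P_2 = 0.5000 × 0.8808 = 0.44040

0.4404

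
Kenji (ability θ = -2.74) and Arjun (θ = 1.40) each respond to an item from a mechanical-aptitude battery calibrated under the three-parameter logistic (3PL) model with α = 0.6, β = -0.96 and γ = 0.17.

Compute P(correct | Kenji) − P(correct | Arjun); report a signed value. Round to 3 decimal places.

P(θ) = γ + (1 − γ) · 1 / (1 + exp(−α(θ − β)))
P(Kenji) = 0.3823  [exponent -1.0680]
P(Arjun) = 0.8379  [exponent 1.4160]
Difference = 0.3823 − 0.8379 = -0.4556

-0.456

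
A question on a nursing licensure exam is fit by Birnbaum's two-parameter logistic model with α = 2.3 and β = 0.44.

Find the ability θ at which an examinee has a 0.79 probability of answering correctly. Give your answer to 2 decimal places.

1.02

P(θ) = 1 / (1 + exp(−α(θ − β)))
logit = ln(0.7900/0.2100) = 1.3249
θ = β + logit/(α) = 0.44 + 1.3249/2.3000 = 1.0161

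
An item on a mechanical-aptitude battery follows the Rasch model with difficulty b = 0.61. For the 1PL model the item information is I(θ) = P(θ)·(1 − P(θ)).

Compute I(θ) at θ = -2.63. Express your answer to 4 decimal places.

P = 1/(1+e^{3.2400}) = 0.0377
P(1−P) = 0.0377 × 0.9623 = 0.0363
I = P(1−P) = 0.03627

0.0363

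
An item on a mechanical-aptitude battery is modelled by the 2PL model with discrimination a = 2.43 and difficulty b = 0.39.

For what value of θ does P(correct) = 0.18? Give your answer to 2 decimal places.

-0.23

P(θ) = 1 / (1 + exp(−a(θ − b)))
logit = ln(0.1800/0.8200) = -1.5163
θ = b + logit/(a) = 0.39 + (-1.5163)/2.4300 = -0.2340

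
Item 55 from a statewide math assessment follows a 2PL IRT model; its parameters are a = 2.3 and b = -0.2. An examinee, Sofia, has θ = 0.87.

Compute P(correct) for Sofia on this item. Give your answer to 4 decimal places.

P(θ) = 1 / (1 + exp(−a(θ − b)))
Exponent: 2.3 × (0.87 − (-0.2)) = 2.4610
1/(1 + e^{-2.4610}) = 0.9214

0.9214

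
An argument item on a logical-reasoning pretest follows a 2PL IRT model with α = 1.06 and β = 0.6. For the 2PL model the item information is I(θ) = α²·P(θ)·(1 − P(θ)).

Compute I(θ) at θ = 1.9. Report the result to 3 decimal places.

P = 1/(1+e^{-1.3780}) = 0.7987
P(1−P) = 0.7987 × 0.2013 = 0.1608
I = α² × P(1−P) = 1.06² × 0.1608 = 0.18067

0.181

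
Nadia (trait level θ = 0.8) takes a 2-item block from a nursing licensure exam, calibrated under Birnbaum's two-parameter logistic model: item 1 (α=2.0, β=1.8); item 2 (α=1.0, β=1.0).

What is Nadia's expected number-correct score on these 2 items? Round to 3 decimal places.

0.569

P(θ) = 1 / (1 + exp(−α(θ − β)))
P_1 = 1/(1+e^{2.0000}) = 0.1192
P_2 = 1/(1+e^{0.2000}) = 0.4502
E[score] = 0.1192 + 0.4502 = 0.5694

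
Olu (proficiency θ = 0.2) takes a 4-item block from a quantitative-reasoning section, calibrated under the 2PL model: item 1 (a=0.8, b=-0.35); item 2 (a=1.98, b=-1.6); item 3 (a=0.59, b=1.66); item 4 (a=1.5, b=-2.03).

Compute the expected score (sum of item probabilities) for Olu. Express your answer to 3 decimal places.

P(θ) = 1 / (1 + exp(−a(θ − b)))
P_1 = 1/(1+e^{-0.4400}) = 0.6083
P_2 = 1/(1+e^{-3.5640}) = 0.9725
P_3 = 1/(1+e^{0.8614}) = 0.2970
P_4 = 1/(1+e^{-3.3450}) = 0.9659
E[score] = 0.6083 + 0.9725 + 0.2970 + 0.9659 = 2.8437

2.844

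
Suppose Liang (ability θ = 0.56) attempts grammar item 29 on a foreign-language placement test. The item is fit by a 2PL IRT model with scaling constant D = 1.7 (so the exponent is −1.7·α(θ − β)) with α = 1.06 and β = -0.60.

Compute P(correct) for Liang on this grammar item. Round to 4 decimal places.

0.8900

P(θ) = 1 / (1 + exp(−D·α(θ − β)))
Exponent: 1.7 × 1.06 × (0.56 − (-0.60)) = 2.0903
1/(1 + e^{-2.0903}) = 0.8900
P = 0.8900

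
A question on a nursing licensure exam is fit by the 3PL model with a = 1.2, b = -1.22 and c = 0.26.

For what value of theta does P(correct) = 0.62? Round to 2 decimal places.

P(theta) = c + (1 − c) · 1 / (1 + exp(−a(theta − b)))
Remove guessing floor: (0.62 − 0.26)/(1 − 0.26) = 0.4865
logit = ln(0.4865/0.5135) = -0.0541
theta = b + logit/(a) = -1.22 + (-0.0541)/1.2000 = -1.2651

-1.27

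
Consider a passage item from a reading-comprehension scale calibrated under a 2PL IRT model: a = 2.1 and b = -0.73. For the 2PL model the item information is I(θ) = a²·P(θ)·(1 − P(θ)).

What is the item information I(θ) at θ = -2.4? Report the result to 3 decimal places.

P = 1/(1+e^{3.5070}) = 0.0291
P(1−P) = 0.0291 × 0.9709 = 0.0283
I = a² × P(1−P) = 2.1² × 0.0283 = 0.12465

0.125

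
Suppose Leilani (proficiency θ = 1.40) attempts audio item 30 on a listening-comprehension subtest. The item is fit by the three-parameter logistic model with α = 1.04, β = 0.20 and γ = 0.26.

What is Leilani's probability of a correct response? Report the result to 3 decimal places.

0.835

P(θ) = γ + (1 − γ) · 1 / (1 + exp(−α(θ − β)))
Exponent: 1.04 × (1.40 − 0.20) = 1.2480
1/(1 + e^{-1.2480}) = 0.7770
P = 0.26 + 0.74 × 0.7770 = 0.8349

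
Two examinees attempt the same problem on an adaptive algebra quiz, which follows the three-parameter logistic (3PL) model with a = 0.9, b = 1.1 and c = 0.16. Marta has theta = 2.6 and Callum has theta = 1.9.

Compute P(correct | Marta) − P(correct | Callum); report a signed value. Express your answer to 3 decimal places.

P(theta) = c + (1 − c) · 1 / (1 + exp(−a(theta − b)))
P(Marta) = 0.8271  [exponent 1.3500]
P(Callum) = 0.7250  [exponent 0.7200]
Difference = 0.8271 − 0.7250 = 0.1021

0.102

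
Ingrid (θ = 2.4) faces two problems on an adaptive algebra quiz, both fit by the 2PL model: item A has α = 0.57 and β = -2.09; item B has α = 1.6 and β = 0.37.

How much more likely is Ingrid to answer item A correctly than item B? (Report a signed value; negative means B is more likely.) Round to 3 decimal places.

-0.034

P(θ) = 1 / (1 + exp(−α(θ − β)))
P_A = 0.9282
P_B = 0.9626
P_A − P_B = -0.0344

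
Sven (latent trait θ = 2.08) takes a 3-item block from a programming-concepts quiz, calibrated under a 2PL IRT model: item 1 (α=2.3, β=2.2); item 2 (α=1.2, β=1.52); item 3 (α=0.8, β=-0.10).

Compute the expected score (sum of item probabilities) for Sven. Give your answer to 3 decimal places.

P(θ) = 1 / (1 + exp(−α(θ − β)))
P_1 = 1/(1+e^{0.2760}) = 0.4314
P_2 = 1/(1+e^{-0.6720}) = 0.6620
P_3 = 1/(1+e^{-1.7440}) = 0.8512
E[score] = 0.4314 + 0.6620 + 0.8512 = 1.9446

1.945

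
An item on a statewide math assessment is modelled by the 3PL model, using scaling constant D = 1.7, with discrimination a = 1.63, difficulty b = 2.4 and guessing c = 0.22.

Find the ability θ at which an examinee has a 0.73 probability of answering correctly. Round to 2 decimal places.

2.63

P(θ) = c + (1 − c) · 1 / (1 + exp(−D·a(θ − b)))
Remove guessing floor: (0.73 − 0.22)/(1 − 0.22) = 0.6538
logit = ln(0.6538/0.3462) = 0.6360
θ = b + logit/(1.7·a) = 2.4 + 0.6360/2.7710 = 2.6295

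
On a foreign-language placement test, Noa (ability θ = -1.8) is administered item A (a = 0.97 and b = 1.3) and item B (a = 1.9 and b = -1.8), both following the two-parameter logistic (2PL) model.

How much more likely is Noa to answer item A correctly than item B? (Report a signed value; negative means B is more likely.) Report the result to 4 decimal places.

-0.4529

P(θ) = 1 / (1 + exp(−a(θ − b)))
P_A = 0.0471
P_B = 0.5000
P_A − P_B = -0.4529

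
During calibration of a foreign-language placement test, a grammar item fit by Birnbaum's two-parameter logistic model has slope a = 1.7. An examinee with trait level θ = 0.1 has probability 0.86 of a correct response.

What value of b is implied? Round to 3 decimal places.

P(θ) = 1 / (1 + exp(−a(θ − b)))
logit(0.86) = ln(0.86/0.14) = 1.8153
b = θ − logit/(a) = 0.1 − 1.8153/1.7000 = -0.9678

-0.968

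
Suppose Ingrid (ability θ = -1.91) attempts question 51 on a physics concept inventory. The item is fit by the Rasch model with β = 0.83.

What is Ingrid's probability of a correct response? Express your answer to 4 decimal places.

P(θ) = 1 / (1 + exp(−(θ − β)))
Exponent: (-1.91 − 0.83) = -2.7400
1/(1 + e^{2.7400}) = 0.0607
P = 0.0607

0.0607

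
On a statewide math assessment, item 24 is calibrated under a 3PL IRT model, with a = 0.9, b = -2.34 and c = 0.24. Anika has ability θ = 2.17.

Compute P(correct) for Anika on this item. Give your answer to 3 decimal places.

P(θ) = c + (1 − c) · 1 / (1 + exp(−a(θ − b)))
Exponent: 0.9 × (2.17 − (-2.34)) = 4.0590
1/(1 + e^{-4.0590}) = 0.9830
P = 0.24 + 0.76 × 0.9830 = 0.9871

0.987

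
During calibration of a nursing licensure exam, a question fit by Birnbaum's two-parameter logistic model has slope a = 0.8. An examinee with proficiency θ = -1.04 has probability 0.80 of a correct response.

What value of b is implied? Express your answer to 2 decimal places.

-2.77

P(θ) = 1 / (1 + exp(−a(θ − b)))
logit(0.80) = ln(0.80/0.20) = 1.3863
b = θ − logit/(a) = -1.04 − 1.3863/0.8000 = -2.7729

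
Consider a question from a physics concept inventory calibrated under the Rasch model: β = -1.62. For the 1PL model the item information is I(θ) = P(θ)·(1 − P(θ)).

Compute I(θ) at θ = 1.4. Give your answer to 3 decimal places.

P = 1/(1+e^{-3.0200}) = 0.9535
P(1−P) = 0.9535 × 0.0465 = 0.0444
I = P(1−P) = 0.04437

0.044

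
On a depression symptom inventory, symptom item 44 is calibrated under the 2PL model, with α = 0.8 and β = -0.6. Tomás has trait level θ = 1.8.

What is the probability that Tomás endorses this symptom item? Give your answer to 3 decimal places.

P(θ) = 1 / (1 + exp(−α(θ − β)))
Exponent: 0.8 × (1.8 − (-0.6)) = 1.9200
1/(1 + e^{-1.9200}) = 0.8721

0.872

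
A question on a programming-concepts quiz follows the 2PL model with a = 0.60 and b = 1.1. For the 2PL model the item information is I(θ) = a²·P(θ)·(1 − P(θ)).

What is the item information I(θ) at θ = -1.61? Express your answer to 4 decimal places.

0.0494

P = 1/(1+e^{1.6260}) = 0.1644
P(1−P) = 0.1644 × 0.8356 = 0.1374
I = a² × P(1−P) = 0.60² × 0.1374 = 0.04945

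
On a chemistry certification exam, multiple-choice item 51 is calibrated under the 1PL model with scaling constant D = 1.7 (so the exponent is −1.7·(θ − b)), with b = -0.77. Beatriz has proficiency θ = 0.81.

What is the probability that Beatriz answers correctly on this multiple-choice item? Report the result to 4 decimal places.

P(θ) = 1 / (1 + exp(−D·(θ − b)))
Exponent: 1.7 × (0.81 − (-0.77)) = 2.6860
1/(1 + e^{-2.6860}) = 0.9362
P = 0.9362

0.9362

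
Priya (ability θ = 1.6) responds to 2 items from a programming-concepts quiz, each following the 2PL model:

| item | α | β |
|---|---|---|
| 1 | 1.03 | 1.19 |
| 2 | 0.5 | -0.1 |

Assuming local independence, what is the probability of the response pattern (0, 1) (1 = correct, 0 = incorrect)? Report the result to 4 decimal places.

P(θ) = 1 / (1 + exp(−α(θ − β)))
P_1 = 1/(1+e^{-0.4223}) = 0.6040
P_2 = 1/(1+e^{-0.8500}) = 0.7006
L = (1−P_1) × P_2 = 0.3960 × 0.7006 = 0.27740

0.2774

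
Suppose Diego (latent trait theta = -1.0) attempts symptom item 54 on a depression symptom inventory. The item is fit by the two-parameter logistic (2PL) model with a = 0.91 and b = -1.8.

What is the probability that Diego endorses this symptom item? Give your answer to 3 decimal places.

0.674

P(theta) = 1 / (1 + exp(−a(theta − b)))
Exponent: 0.91 × (-1.0 − (-1.8)) = 0.7280
1/(1 + e^{-0.7280}) = 0.6744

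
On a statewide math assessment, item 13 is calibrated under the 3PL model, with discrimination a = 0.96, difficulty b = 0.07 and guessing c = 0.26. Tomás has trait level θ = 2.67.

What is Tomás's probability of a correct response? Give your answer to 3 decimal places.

P(θ) = c + (1 − c) · 1 / (1 + exp(−a(θ − b)))
Exponent: 0.96 × (2.67 − 0.07) = 2.4960
1/(1 + e^{-2.4960}) = 0.9239
P = 0.26 + 0.74 × 0.9239 = 0.9437

0.944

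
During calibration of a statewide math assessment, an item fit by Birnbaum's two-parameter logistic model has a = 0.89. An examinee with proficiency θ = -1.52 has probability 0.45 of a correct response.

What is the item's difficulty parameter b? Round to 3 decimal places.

P(θ) = 1 / (1 + exp(−a(θ − b)))
logit(0.45) = ln(0.45/0.55) = -0.2007
b = θ − logit/(a) = -1.52 − (-0.2007)/0.8900 = -1.2945

-1.295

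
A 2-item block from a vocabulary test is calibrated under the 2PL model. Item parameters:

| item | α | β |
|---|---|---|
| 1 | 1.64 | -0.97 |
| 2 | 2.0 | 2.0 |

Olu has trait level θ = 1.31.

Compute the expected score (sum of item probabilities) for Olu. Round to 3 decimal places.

P(θ) = 1 / (1 + exp(−α(θ − β)))
P_1 = 1/(1+e^{-3.7392}) = 0.9768
P_2 = 1/(1+e^{1.3800}) = 0.2010
E[score] = 0.9768 + 0.2010 = 1.1778

1.178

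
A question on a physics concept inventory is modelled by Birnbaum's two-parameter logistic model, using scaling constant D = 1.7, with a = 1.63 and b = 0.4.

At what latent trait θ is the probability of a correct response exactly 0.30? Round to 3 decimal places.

P(θ) = 1 / (1 + exp(−D·a(θ − b)))
logit = ln(0.3000/0.7000) = -0.8473
θ = b + logit/(1.7·a) = 0.4 + (-0.8473)/2.7710 = 0.0942

0.094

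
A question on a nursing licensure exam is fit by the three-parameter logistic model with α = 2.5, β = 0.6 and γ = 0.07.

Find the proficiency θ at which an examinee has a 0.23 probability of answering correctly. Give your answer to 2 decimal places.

P(θ) = γ + (1 − γ) · 1 / (1 + exp(−α(θ − β)))
Remove guessing floor: (0.23 − 0.07)/(1 − 0.07) = 0.1720
logit = ln(0.1720/0.8280) = -1.5712
θ = β + logit/(α) = 0.6 + (-1.5712)/2.5000 = -0.0285

-0.03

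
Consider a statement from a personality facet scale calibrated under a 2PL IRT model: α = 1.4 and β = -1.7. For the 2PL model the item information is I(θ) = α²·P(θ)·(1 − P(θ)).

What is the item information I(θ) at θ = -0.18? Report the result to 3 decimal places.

P = 1/(1+e^{-2.1280}) = 0.8936
P(1−P) = 0.8936 × 0.1064 = 0.0951
I = α² × P(1−P) = 1.4² × 0.0951 = 0.18636

0.186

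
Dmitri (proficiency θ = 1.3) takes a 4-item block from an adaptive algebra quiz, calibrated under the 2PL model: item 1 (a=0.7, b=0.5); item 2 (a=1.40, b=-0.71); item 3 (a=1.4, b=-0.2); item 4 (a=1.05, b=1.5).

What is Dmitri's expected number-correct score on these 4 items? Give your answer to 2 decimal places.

P(θ) = 1 / (1 + exp(−a(θ − b)))
P_1 = 1/(1+e^{-0.5600}) = 0.6365
P_2 = 1/(1+e^{-2.8140}) = 0.9434
P_3 = 1/(1+e^{-2.1000}) = 0.8909
P_4 = 1/(1+e^{0.2100}) = 0.4477
E[score] = 0.6365 + 0.9434 + 0.8909 + 0.4477 = 2.9185

2.92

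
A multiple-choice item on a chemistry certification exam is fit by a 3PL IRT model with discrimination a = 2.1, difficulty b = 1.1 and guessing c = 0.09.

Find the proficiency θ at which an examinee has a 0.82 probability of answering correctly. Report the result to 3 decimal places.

1.767

P(θ) = c + (1 − c) · 1 / (1 + exp(−a(θ − b)))
Remove guessing floor: (0.82 − 0.09)/(1 − 0.09) = 0.8022
logit = ln(0.8022/0.1978) = 1.4001
θ = b + logit/(a) = 1.1 + 1.4001/2.1000 = 1.7667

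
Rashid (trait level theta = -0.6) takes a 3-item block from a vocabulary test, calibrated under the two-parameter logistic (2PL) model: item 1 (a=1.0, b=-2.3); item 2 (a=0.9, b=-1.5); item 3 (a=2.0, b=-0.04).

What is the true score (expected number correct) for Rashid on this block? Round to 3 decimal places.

1.784

P(theta) = 1 / (1 + exp(−a(theta − b)))
P_1 = 1/(1+e^{-1.7000}) = 0.8455
P_2 = 1/(1+e^{-0.8100}) = 0.6921
P_3 = 1/(1+e^{1.1200}) = 0.2460
E[score] = 0.8455 + 0.6921 + 0.2460 = 1.7837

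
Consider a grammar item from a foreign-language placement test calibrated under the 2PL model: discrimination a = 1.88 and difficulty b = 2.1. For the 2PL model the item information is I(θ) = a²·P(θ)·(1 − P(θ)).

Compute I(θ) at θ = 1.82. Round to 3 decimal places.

P = 1/(1+e^{0.5264}) = 0.3714
P(1−P) = 0.3714 × 0.6286 = 0.2335
I = a² × P(1−P) = 1.88² × 0.2335 = 0.82511

0.825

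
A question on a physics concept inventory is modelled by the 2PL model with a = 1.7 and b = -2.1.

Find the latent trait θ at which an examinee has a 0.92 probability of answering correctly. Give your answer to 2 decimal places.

P(θ) = 1 / (1 + exp(−a(θ − b)))
logit = ln(0.9200/0.0800) = 2.4423
θ = b + logit/(a) = -2.1 + 2.4423/1.7000 = -0.6633

-0.66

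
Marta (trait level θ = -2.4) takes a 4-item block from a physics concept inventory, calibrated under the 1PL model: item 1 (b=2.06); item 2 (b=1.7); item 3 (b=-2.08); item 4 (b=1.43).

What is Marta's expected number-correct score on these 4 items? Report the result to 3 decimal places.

P(θ) = 1 / (1 + exp(−(θ − b)))
P_1 = 1/(1+e^{4.4600}) = 0.0114
P_2 = 1/(1+e^{4.1000}) = 0.0163
P_3 = 1/(1+e^{0.3200}) = 0.4207
P_4 = 1/(1+e^{3.8300}) = 0.0212
E[score] = 0.0114 + 0.0163 + 0.4207 + 0.0212 = 0.4697

0.470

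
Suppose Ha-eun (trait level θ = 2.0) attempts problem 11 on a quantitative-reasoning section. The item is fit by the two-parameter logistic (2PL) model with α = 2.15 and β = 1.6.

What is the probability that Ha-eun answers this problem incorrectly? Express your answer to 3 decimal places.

0.297

P(θ) = 1 / (1 + exp(−α(θ − β)))
Exponent: 2.15 × (2.0 − 1.6) = 0.8600
1/(1 + e^{-0.8600}) = 0.7027
P(incorrect) = 1 − 0.7027 = 0.2973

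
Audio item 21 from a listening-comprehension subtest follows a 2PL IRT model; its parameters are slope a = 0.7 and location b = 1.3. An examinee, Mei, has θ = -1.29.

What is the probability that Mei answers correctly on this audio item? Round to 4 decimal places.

0.1403

P(θ) = 1 / (1 + exp(−a(θ − b)))
Exponent: 0.7 × (-1.29 − 1.3) = -1.8130
1/(1 + e^{1.8130}) = 0.1403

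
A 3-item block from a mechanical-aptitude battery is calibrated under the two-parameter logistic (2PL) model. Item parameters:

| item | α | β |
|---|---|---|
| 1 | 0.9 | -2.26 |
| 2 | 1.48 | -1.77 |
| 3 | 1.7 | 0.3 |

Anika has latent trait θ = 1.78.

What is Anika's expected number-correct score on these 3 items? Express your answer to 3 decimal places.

2.894

P(θ) = 1 / (1 + exp(−α(θ − β)))
P_1 = 1/(1+e^{-3.6360}) = 0.9743
P_2 = 1/(1+e^{-5.2540}) = 0.9948
P_3 = 1/(1+e^{-2.5160}) = 0.9253
E[score] = 0.9743 + 0.9948 + 0.9253 = 2.8944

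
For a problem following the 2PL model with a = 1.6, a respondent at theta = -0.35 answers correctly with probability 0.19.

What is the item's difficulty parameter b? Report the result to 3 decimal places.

P(theta) = 1 / (1 + exp(−a(theta − b)))
logit(0.19) = ln(0.19/0.81) = -1.4500
b = theta − logit/(a) = -0.35 − (-1.4500)/1.6000 = 0.5563

0.556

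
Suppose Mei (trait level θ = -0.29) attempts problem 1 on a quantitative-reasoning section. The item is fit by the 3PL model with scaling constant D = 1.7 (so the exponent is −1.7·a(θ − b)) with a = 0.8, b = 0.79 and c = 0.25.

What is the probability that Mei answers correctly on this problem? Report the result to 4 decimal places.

0.3903

P(θ) = c + (1 − c) · 1 / (1 + exp(−D·a(θ − b)))
Exponent: 1.7 × 0.8 × (-0.29 − 0.79) = -1.4688
1/(1 + e^{1.4688}) = 0.1871
P = 0.25 + 0.75 × 0.1871 = 0.3903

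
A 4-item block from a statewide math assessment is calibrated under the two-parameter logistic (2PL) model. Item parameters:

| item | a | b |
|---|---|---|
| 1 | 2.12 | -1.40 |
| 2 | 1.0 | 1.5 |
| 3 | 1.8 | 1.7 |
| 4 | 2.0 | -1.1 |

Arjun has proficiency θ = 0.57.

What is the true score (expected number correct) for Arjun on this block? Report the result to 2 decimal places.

P(θ) = 1 / (1 + exp(−a(θ − b)))
P_1 = 1/(1+e^{-4.1764}) = 0.9849
P_2 = 1/(1+e^{0.9300}) = 0.2829
P_3 = 1/(1+e^{2.0340}) = 0.1157
P_4 = 1/(1+e^{-3.3400}) = 0.9658
E[score] = 0.9849 + 0.2829 + 0.1157 + 0.9658 = 2.3493

2.35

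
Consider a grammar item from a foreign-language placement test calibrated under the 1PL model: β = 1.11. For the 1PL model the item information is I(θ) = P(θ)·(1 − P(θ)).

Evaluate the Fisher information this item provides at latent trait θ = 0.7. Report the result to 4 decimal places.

0.2398

P = 1/(1+e^{0.4100}) = 0.3989
P(1−P) = 0.3989 × 0.6011 = 0.2398
I = P(1−P) = 0.23978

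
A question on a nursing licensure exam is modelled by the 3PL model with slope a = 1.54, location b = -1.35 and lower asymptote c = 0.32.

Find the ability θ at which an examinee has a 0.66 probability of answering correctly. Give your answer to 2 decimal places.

-1.35

P(θ) = c + (1 − c) · 1 / (1 + exp(−a(θ − b)))
Remove guessing floor: (0.66 − 0.32)/(1 − 0.32) = 0.5000
logit = ln(0.5000/0.5000) = 0.0000
θ = b + logit/(a) = -1.35 + 0.0000/1.5400 = -1.3500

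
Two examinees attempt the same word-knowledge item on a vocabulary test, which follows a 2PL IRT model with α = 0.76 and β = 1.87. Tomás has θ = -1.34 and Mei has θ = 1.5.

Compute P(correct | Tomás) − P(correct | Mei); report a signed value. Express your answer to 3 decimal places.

P(θ) = 1 / (1 + exp(−α(θ − β)))
P(Tomás) = 0.0802  [exponent -2.4396]
P(Mei) = 0.4302  [exponent -0.2812]
Difference = 0.0802 − 0.4302 = -0.3500

-0.350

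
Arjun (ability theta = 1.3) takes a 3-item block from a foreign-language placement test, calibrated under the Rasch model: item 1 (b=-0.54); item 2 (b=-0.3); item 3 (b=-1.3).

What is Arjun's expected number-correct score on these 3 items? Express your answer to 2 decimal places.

P(theta) = 1 / (1 + exp(−(theta − b)))
P_1 = 1/(1+e^{-1.8400}) = 0.8629
P_2 = 1/(1+e^{-1.6000}) = 0.8320
P_3 = 1/(1+e^{-2.6000}) = 0.9309
E[score] = 0.8629 + 0.8320 + 0.9309 = 2.6258

2.63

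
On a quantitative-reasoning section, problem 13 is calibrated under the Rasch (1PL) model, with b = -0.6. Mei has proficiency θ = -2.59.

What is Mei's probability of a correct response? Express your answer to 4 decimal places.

P(θ) = 1 / (1 + exp(−(θ − b)))
Exponent: (-2.59 − (-0.6)) = -1.9900
1/(1 + e^{1.9900}) = 0.1203
P = 0.1203

0.1203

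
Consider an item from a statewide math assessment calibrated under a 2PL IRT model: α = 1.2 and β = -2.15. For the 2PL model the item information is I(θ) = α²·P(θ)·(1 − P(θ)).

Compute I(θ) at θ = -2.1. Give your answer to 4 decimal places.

0.3597

P = 1/(1+e^{-0.0600}) = 0.5150
P(1−P) = 0.5150 × 0.4850 = 0.2498
I = α² × P(1−P) = 1.2² × 0.2498 = 0.35968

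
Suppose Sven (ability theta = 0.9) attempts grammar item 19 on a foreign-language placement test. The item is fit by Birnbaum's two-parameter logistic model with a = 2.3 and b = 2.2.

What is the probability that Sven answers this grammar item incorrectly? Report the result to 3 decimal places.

0.952

P(theta) = 1 / (1 + exp(−a(theta − b)))
Exponent: 2.3 × (0.9 − 2.2) = -2.9900
1/(1 + e^{2.9900}) = 0.0479
P(incorrect) = 1 − 0.0479 = 0.9521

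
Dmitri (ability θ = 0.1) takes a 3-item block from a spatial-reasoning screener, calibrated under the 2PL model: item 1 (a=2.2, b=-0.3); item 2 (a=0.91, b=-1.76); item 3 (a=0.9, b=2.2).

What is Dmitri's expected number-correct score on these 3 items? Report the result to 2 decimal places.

P(θ) = 1 / (1 + exp(−a(θ − b)))
P_1 = 1/(1+e^{-0.8800}) = 0.7068
P_2 = 1/(1+e^{-1.6926}) = 0.8446
P_3 = 1/(1+e^{1.8900}) = 0.1312
E[score] = 0.7068 + 0.8446 + 0.1312 = 1.6826

1.68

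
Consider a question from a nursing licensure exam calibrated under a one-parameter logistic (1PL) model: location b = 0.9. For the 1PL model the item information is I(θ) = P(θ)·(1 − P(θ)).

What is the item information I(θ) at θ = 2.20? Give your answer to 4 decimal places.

P = 1/(1+e^{-1.3000}) = 0.7858
P(1−P) = 0.7858 × 0.2142 = 0.1683
I = P(1−P) = 0.16830

0.1683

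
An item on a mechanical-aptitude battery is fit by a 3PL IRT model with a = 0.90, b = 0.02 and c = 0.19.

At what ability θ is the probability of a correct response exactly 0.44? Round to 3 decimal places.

P(θ) = c + (1 − c) · 1 / (1 + exp(−a(θ − b)))
Remove guessing floor: (0.44 − 0.19)/(1 − 0.19) = 0.3086
logit = ln(0.3086/0.6914) = -0.8065
θ = b + logit/(a) = 0.02 + (-0.8065)/0.9000 = -0.8761

-0.876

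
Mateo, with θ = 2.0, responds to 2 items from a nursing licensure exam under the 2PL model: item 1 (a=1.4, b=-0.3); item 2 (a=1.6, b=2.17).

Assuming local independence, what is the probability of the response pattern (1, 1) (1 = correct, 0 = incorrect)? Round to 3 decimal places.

P(θ) = 1 / (1 + exp(−a(θ − b)))
P_1 = 1/(1+e^{-3.2200}) = 0.9616
P_2 = 1/(1+e^{0.2720}) = 0.4324
L = P_1 × P_2 = 0.9616 × 0.4324 = 0.41580

0.416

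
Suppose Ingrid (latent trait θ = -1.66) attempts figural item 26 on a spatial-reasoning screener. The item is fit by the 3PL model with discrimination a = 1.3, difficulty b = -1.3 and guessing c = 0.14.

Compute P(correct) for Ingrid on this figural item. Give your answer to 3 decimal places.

P(θ) = c + (1 − c) · 1 / (1 + exp(−a(θ − b)))
Exponent: 1.3 × (-1.66 − (-1.3)) = -0.4680
1/(1 + e^{0.4680}) = 0.3851
P = 0.14 + 0.86 × 0.3851 = 0.4712

0.471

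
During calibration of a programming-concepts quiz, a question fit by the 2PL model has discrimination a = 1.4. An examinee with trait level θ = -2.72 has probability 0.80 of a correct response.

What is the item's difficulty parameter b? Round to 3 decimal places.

-3.710

P(θ) = 1 / (1 + exp(−a(θ − b)))
logit(0.80) = ln(0.80/0.20) = 1.3863
b = θ − logit/(a) = -2.72 − 1.3863/1.4000 = -3.7102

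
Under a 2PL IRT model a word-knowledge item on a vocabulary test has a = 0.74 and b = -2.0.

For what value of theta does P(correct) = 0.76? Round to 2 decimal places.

-0.44

P(theta) = 1 / (1 + exp(−a(theta − b)))
logit = ln(0.7600/0.2400) = 1.1527
theta = b + logit/(a) = -2.0 + 1.1527/0.7400 = -0.4423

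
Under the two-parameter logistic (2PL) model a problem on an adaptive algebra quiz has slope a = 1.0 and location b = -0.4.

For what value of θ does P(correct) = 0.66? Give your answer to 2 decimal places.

0.26

P(θ) = 1 / (1 + exp(−a(θ − b)))
logit = ln(0.6600/0.3400) = 0.6633
θ = b + logit/(a) = -0.4 + 0.6633/1.0000 = 0.2633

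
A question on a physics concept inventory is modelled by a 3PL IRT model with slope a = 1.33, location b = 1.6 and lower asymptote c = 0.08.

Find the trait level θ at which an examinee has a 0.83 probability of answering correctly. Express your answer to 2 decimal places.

P(θ) = c + (1 − c) · 1 / (1 + exp(−a(θ − b)))
Remove guessing floor: (0.83 − 0.08)/(1 − 0.08) = 0.8152
logit = ln(0.8152/0.1848) = 1.4843
θ = b + logit/(a) = 1.6 + 1.4843/1.3300 = 2.7160

2.72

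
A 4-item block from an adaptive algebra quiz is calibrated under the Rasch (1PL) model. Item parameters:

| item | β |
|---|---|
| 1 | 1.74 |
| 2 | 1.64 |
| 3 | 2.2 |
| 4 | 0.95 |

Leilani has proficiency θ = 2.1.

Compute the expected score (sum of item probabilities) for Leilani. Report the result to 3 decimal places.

P(θ) = 1 / (1 + exp(−(θ − β)))
P_1 = 1/(1+e^{-0.3600}) = 0.5890
P_2 = 1/(1+e^{-0.4600}) = 0.6130
P_3 = 1/(1+e^{0.1000}) = 0.4750
P_4 = 1/(1+e^{-1.1500}) = 0.7595
E[score] = 0.5890 + 0.6130 + 0.4750 + 0.7595 = 2.4366

2.437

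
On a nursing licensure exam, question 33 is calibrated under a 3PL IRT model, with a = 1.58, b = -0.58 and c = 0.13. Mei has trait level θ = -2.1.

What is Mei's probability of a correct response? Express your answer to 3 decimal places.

P(θ) = c + (1 − c) · 1 / (1 + exp(−a(θ − b)))
Exponent: 1.58 × (-2.1 − (-0.58)) = -2.4016
1/(1 + e^{2.4016}) = 0.0831
P = 0.13 + 0.87 × 0.0831 = 0.2023

0.202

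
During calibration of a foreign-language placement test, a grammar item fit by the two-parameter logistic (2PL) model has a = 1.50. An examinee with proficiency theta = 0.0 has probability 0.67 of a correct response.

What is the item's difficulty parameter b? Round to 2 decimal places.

P(theta) = 1 / (1 + exp(−a(theta − b)))
logit(0.67) = ln(0.67/0.33) = 0.7082
b = theta − logit/(a) = 0.0 − 0.7082/1.5000 = -0.4721

-0.47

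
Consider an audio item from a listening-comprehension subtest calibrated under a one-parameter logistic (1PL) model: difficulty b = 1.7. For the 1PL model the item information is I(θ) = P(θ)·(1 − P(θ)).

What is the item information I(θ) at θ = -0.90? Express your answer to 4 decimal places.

P = 1/(1+e^{2.6000}) = 0.0691
P(1−P) = 0.0691 × 0.9309 = 0.0644
I = P(1−P) = 0.06436

0.0644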